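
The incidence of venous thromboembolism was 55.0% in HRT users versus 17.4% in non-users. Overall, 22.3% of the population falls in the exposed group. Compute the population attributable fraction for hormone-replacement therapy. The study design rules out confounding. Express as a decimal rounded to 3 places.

PAF ≈ 0.325

p₁ = 0.55, p₀ = 0.174.
Overall risk P(Y=1) = π·p₁ + (1−π)·p₀ = 0.223×0.55 + 0.777×0.174 = 0.25785.
Under exogeneity, PAF = [P(Y=1) − p₀] / P(Y=1).
PAF = (0.25785 − 0.174) / 0.25785 ≈ 0.3252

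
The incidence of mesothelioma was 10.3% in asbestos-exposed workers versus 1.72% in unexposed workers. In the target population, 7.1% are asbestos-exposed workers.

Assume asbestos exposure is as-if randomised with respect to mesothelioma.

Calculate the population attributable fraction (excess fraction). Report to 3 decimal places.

PAF ≈ 0.262

p₁ = 0.103, p₀ = 0.0172.
Overall risk P(Y=1) = π·p₁ + (1−π)·p₀ = 0.071×0.103 + 0.929×0.0172 = 0.023292.
Under exogeneity, PAF = [P(Y=1) − p₀] / P(Y=1).
PAF = (0.023292 − 0.0172) / 0.023292 ≈ 0.2615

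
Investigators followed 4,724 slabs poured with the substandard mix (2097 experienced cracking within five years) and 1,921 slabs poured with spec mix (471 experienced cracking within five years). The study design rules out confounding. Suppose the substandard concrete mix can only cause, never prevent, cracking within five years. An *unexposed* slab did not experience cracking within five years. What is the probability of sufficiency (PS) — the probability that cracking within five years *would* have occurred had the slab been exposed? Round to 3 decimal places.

PS ≈ 0.263

p₁ = P(outcome | exposed) = 2097/4724 = 0.4439
p₀ = P(outcome | unexposed) = 471/1921 = 0.24518
Under exogeneity and monotonicity, PS = (p₁ − p₀) / (1 − p₀).
PS = (0.4439 − 0.24518) / (1 − 0.24518) = 0.19872 / 0.75482 ≈ 0.2633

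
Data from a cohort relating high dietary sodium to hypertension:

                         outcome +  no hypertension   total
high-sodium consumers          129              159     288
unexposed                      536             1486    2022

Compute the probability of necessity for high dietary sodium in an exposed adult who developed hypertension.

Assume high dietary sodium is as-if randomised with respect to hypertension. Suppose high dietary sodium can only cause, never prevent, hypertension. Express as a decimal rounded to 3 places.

PN ≈ 0.408

p₁ = P(outcome | exposed) = 129/288 = 0.44792
p₀ = P(outcome | unexposed) = 536/2022 = 0.26508
Under exogeneity and monotonicity, PN = (p₁ − p₀)/p₁.
PN = (0.44792 − 0.26508) / 0.44792 ≈ 0.4082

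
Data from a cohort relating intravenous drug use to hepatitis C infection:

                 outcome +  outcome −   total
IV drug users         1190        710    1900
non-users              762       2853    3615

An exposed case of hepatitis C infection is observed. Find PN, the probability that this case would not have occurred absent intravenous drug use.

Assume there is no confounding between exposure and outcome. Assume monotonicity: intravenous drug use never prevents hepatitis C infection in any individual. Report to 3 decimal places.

PN ≈ 0.663

p₁ = P(outcome | exposed) = 1190/1900 = 0.62632
p₀ = P(outcome | unexposed) = 762/3615 = 0.21079
Under exogeneity and monotonicity, PN = (p₁ − p₀)/p₁.
PN = (0.62632 − 0.21079) / 0.62632 ≈ 0.6634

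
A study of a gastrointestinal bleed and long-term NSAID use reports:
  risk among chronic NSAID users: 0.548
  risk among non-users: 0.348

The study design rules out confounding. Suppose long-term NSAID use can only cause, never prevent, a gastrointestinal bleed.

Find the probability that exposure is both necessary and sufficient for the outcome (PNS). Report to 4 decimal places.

Let p₁ = 0.548, p₀ = 0.348.
Under exogeneity and monotonicity, PNS = p₁ − p₀.
PNS = 0.548 − 0.348 = 0.2

PNS ≈ 0.2000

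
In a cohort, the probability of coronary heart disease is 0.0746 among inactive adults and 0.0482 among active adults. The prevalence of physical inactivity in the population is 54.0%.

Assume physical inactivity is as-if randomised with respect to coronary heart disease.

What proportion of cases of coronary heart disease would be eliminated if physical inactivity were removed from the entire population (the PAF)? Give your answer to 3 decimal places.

Let p₁ = 0.0746, p₀ = 0.0482.
Overall risk P(Y=1) = π·p₁ + (1−π)·p₀ = 0.54×0.0746 + 0.46×0.0482 = 0.062456.
Under exogeneity, PAF = [P(Y=1) − p₀] / P(Y=1).
PAF = (0.062456 − 0.0482) / 0.062456 ≈ 0.2283

PAF ≈ 0.228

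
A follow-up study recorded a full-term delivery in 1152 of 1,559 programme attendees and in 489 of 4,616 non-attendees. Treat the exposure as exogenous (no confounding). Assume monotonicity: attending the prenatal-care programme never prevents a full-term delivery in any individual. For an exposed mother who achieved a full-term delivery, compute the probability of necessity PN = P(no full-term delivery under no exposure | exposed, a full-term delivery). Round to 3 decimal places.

PN ≈ 0.857

p₁ = P(outcome | exposed) = 1152/1559 = 0.73894
p₀ = P(outcome | unexposed) = 489/4616 = 0.10594
Under exogeneity and monotonicity, PN = (p₁ − p₀) / p₁.
PN = (0.73894 − 0.10594) / 0.73894 = 0.633 / 0.73894 ≈ 0.8566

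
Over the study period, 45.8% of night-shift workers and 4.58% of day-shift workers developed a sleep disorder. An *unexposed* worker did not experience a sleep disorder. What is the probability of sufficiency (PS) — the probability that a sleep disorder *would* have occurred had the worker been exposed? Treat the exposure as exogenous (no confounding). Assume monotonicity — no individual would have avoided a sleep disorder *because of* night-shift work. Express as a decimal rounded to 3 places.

p₁ = 0.458, p₀ = 0.0458.
Under exogeneity and monotonicity, PS = (p₁ − p₀) / (1 − p₀).
PS = (0.458 − 0.0458) / (1 − 0.0458) = 0.4122 / 0.9542 ≈ 0.4320

PS ≈ 0.432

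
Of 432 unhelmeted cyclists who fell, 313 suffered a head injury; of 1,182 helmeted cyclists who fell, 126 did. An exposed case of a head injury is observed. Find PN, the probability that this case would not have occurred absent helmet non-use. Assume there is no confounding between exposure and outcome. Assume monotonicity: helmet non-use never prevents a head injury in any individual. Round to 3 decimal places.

p₁ = P(outcome | exposed) = 313/432 = 0.72454
p₀ = P(outcome | unexposed) = 126/1182 = 0.1066
Under exogeneity and monotonicity, PN = (p₁ − p₀) / p₁.
PN = (0.72454 − 0.1066) / 0.72454 = 0.61794 / 0.72454 ≈ 0.8529

PN ≈ 0.853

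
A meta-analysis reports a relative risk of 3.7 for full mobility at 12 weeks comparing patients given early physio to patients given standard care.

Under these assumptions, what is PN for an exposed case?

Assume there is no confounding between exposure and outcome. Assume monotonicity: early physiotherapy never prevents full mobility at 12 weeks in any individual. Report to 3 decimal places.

Under exogeneity and monotonicity, PN = (RR − 1) / RR = 1 − 1/RR.
PN = (3.7 − 1) / 3.7 = 2.7 / 3.7 ≈ 0.7297

PN ≈ 0.730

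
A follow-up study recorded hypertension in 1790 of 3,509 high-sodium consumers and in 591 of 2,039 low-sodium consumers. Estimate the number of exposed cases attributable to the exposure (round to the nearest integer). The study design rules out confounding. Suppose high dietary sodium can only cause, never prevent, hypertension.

about 773 cases

p₁ = P(outcome | exposed) = 1790/3509 = 0.51012
p₀ = P(outcome | unexposed) = 591/2039 = 0.28985
PN = (p₁ − p₀)/p₁ = (0.51012 − 0.28985) / 0.51012 ≈ 0.43180.
Attributable cases ≈ PN × (exposed cases) = 0.43180 × 1790 ≈ 772.92.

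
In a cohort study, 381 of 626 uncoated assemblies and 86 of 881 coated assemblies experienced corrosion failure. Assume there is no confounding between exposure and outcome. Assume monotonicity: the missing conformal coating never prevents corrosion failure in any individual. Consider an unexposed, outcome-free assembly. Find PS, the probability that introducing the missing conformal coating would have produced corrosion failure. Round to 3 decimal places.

PS ≈ 0.566

p₁ = P(outcome | exposed) = 381/626 = 0.60863
p₀ = P(outcome | unexposed) = 86/881 = 0.097616
Under exogeneity and monotonicity, PS = (p₁ − p₀) / (1 − p₀).
PS = (0.60863 − 0.097616) / (1 − 0.097616) = 0.51101 / 0.90238 ≈ 0.5663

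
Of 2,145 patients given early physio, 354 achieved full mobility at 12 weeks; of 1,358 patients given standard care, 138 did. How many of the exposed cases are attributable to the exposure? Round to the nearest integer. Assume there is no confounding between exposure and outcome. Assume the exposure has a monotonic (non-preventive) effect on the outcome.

about 136 cases

p₁ = P(outcome | exposed) = 354/2145 = 0.16503
p₀ = P(outcome | unexposed) = 138/1358 = 0.10162
PN = (p₁ − p₀)/p₁ = (0.16503 − 0.10162) / 0.16503 ≈ 0.38425.
Attributable cases ≈ PN × (exposed cases) = 0.38425 × 354 ≈ 136.03.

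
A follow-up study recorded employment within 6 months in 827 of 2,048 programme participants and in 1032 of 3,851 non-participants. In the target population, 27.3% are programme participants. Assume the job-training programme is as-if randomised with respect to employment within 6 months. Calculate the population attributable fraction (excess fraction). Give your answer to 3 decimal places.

PAF ≈ 0.122

p₁ = P(outcome | exposed) = 827/2048 = 0.40381
p₀ = P(outcome | unexposed) = 1032/3851 = 0.26798
Overall risk P(Y=1) = π·p₁ + (1−π)·p₀ = 0.273×0.40381 + 0.727×0.26798 = 0.30506.
Under exogeneity, PAF = [P(Y=1) − p₀] / P(Y=1).
PAF = (0.30506 − 0.26798) / 0.30506 ≈ 0.1216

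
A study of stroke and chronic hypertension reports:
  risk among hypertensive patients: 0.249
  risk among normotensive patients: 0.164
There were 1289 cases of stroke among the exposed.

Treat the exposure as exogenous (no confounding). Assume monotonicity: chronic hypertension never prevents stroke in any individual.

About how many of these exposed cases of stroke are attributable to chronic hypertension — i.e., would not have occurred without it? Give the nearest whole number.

about 440 cases

Let p₁ = 0.249, p₀ = 0.164.
PN = (p₁ − p₀)/p₁ = (0.249 − 0.164) / 0.249 ≈ 0.34137.
Attributable cases ≈ PN × (exposed cases) = 0.34137 × 1289 ≈ 440.02.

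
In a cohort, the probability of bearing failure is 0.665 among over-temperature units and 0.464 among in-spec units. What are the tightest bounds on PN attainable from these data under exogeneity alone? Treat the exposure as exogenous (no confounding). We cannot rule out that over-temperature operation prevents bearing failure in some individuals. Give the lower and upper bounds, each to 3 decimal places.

0.302 ≤ PN ≤ 0.806

Let p₁ = 0.665, p₀ = 0.464.
Under exogeneity alone the bounds on PN are max{0,(p₁−p₀)/p₁} ≤ PN ≤ min{1,(1−p₀)/p₁}.
  lower = (p₁ − p₀)/p₁ = 0.201 / 0.665 ≈ 0.3023
  upper = min{1, (1 − p₀)/p₁} = 0.536 / 0.665 ≈ 0.8060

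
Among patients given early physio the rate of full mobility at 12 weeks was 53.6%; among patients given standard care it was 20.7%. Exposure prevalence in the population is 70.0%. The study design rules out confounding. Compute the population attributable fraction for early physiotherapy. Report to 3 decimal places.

PAF ≈ 0.527

p₁ = 0.536, p₀ = 0.207.
Overall risk P(Y=1) = π·p₁ + (1−π)·p₀ = 0.7×0.536 + 0.3×0.207 = 0.4373.
Under exogeneity, PAF = [P(Y=1) − p₀] / P(Y=1).
PAF = (0.4373 − 0.207) / 0.4373 ≈ 0.5266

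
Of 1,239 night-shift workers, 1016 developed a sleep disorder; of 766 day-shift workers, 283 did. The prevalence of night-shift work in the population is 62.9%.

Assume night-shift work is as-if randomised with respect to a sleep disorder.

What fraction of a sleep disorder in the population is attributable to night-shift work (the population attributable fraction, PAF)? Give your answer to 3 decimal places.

p₁ = P(outcome | exposed) = 1016/1239 = 0.82002
p₀ = P(outcome | unexposed) = 283/766 = 0.36945
Overall risk P(Y=1) = π·p₁ + (1−π)·p₀ = 0.629×0.82002 + 0.371×0.36945 = 0.65286.
Under exogeneity, PAF = [P(Y=1) − p₀] / P(Y=1).
PAF = (0.65286 − 0.36945) / 0.65286 ≈ 0.4341

PAF ≈ 0.434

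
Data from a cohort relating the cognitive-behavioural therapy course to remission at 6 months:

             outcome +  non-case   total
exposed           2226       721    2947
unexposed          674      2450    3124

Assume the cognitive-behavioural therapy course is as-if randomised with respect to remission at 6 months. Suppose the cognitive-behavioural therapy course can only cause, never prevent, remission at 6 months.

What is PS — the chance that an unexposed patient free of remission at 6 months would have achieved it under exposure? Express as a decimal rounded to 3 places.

PS ≈ 0.688

p₁ = P(outcome | exposed) = 2226/2947 = 0.75534
p₀ = P(outcome | unexposed) = 674/3124 = 0.21575
Under exogeneity and monotonicity, PS = (p₁ − p₀)/(1 − p₀).
PS = (0.75534 − 0.21575) / 0.78425 ≈ 0.6880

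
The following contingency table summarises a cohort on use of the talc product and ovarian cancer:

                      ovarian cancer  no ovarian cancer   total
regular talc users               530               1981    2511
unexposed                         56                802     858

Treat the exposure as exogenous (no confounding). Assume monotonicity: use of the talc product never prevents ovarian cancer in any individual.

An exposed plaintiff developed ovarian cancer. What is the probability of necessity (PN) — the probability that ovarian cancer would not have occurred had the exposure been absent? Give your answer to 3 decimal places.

PN ≈ 0.691

p₁ = P(outcome | exposed) = 530/2511 = 0.21107
p₀ = P(outcome | unexposed) = 56/858 = 0.065268
Under exogeneity and monotonicity, PN = (p₁ − p₀)/p₁.
PN = (0.21107 − 0.065268) / 0.21107 ≈ 0.6908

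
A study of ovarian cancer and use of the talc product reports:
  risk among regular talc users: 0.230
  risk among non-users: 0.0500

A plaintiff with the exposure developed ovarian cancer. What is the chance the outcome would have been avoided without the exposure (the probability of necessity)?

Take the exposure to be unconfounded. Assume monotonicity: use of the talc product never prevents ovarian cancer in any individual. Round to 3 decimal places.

Let p₁ = 0.23, p₀ = 0.05.
Under exogeneity and monotonicity, PN = (p₁ − p₀) / p₁.
PN = (0.23 − 0.05) / 0.23 = 0.18 / 0.23 ≈ 0.7826

PN ≈ 0.783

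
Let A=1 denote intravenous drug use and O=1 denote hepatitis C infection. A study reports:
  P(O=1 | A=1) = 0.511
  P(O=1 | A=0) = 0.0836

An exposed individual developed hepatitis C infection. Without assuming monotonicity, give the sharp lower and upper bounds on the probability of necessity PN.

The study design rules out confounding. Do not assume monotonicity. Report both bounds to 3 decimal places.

0.836 ≤ PN ≤ 1.000

Let p₁ = 0.511, p₀ = 0.0836.
Under exogeneity alone the bounds on PN are max{0,(p₁−p₀)/p₁} ≤ PN ≤ min{1,(1−p₀)/p₁}.
  lower = (p₁ − p₀)/p₁ = 0.4274 / 0.511 ≈ 0.8364
  upper = min{1, (1 − p₀)/p₁} = 0.9164 / 0.511 ≈ 1.7933 → capped at 1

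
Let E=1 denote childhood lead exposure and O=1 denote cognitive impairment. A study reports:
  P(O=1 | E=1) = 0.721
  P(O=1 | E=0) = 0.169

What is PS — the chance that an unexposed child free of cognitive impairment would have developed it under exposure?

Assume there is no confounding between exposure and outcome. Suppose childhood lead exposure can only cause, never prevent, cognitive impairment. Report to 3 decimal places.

Let p₁ = 0.721, p₀ = 0.169.
Under exogeneity and monotonicity, PS = (p₁ − p₀) / (1 − p₀).
PS = (0.721 − 0.169) / (1 − 0.169) = 0.552 / 0.831 ≈ 0.6643

PS ≈ 0.664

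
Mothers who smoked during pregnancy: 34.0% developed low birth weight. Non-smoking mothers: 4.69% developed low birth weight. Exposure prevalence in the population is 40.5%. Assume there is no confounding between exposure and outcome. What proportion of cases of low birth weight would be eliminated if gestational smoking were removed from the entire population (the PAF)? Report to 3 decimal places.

p₁ = 0.34, p₀ = 0.0469.
Overall risk P(Y=1) = π·p₁ + (1−π)·p₀ = 0.405×0.34 + 0.595×0.0469 = 0.16561.
Under exogeneity, PAF = [P(Y=1) − p₀] / P(Y=1).
PAF = (0.16561 − 0.0469) / 0.16561 ≈ 0.7168

PAF ≈ 0.717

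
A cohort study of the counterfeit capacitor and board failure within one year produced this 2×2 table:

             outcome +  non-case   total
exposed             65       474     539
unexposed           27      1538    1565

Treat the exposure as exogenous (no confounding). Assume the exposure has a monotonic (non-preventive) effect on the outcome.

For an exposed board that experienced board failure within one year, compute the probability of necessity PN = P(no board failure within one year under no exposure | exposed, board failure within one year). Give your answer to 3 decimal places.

p₁ = P(outcome | exposed) = 65/539 = 0.12059
p₀ = P(outcome | unexposed) = 27/1565 = 0.017252
Under exogeneity and monotonicity, PN = (p₁ − p₀)/p₁.
PN = (0.12059 − 0.017252) / 0.12059 ≈ 0.8569

PN ≈ 0.857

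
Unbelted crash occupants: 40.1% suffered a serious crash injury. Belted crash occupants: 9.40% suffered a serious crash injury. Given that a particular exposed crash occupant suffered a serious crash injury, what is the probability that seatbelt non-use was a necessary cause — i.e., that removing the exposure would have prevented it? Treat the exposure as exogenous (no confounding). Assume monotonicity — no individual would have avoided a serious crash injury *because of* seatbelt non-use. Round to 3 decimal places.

PN ≈ 0.766

p₁ = 0.401, p₀ = 0.094.
Under exogeneity and monotonicity, PN = (p₁ − p₀) / p₁.
PN = (0.401 − 0.094) / 0.401 = 0.307 / 0.401 ≈ 0.7656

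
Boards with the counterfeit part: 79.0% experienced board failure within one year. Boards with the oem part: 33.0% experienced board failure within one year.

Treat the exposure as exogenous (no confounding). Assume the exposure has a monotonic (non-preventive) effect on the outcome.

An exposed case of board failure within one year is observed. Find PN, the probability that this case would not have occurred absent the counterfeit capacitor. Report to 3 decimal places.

p₁ = 0.79, p₀ = 0.33.
Under exogeneity and monotonicity, PN = (p₁ − p₀) / p₁.
PN = (0.79 − 0.33) / 0.79 = 0.46 / 0.79 ≈ 0.5823

PN ≈ 0.582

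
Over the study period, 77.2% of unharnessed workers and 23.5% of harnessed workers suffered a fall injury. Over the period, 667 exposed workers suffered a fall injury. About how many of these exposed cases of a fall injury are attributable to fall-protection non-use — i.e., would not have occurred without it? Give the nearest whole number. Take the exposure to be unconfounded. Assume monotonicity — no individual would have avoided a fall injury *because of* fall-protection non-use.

p₁ = 0.772, p₀ = 0.235.
PN = (p₁ − p₀)/p₁ = (0.772 − 0.235) / 0.772 ≈ 0.69560.
Attributable cases ≈ PN × (exposed cases) = 0.69560 × 667 ≈ 463.96.

about 464 cases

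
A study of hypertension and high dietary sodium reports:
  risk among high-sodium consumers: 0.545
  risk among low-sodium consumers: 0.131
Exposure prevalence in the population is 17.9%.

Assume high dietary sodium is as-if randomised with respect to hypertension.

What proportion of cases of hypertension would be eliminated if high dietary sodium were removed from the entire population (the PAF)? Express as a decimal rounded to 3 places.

PAF ≈ 0.361

Let p₁ = 0.545, p₀ = 0.131.
Overall risk P(Y=1) = π·p₁ + (1−π)·p₀ = 0.179×0.545 + 0.821×0.131 = 0.20511.
Under exogeneity, PAF = [P(Y=1) − p₀] / P(Y=1).
PAF = (0.20511 − 0.131) / 0.20511 ≈ 0.3613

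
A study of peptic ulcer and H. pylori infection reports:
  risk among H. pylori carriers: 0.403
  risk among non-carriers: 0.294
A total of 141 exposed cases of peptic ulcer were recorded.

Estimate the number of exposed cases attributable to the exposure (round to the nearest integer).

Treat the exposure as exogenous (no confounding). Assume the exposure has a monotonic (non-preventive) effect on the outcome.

about 38 cases

Let p₁ = 0.403, p₀ = 0.294.
PN = (p₁ − p₀)/p₁ = (0.403 − 0.294) / 0.403 ≈ 0.27047.
Attributable cases ≈ PN × (exposed cases) = 0.27047 × 141 ≈ 38.14.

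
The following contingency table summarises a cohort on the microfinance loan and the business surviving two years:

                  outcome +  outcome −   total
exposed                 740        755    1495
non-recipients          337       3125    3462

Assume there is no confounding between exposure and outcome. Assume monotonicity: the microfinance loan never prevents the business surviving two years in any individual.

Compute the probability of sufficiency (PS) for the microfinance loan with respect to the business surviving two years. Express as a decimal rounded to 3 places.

p₁ = P(outcome | exposed) = 740/1495 = 0.49498
p₀ = P(outcome | unexposed) = 337/3462 = 0.097343
Under exogeneity and monotonicity, PS = (p₁ − p₀) / (1 − p₀).
PS = (0.49498 − 0.097343) / (1 − 0.097343) = 0.39764 / 0.90266 ≈ 0.4405

PS ≈ 0.441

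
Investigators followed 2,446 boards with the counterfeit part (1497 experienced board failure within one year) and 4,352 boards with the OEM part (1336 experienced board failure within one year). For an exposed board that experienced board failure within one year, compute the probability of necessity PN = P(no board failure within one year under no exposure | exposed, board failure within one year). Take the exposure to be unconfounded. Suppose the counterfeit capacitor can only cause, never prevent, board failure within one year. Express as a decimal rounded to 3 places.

PN ≈ 0.498

p₁ = P(outcome | exposed) = 1497/2446 = 0.61202
p₀ = P(outcome | unexposed) = 1336/4352 = 0.30699
Under exogeneity and monotonicity, PN = (p₁ − p₀) / p₁.
PN = (0.61202 − 0.30699) / 0.61202 = 0.30503 / 0.61202 ≈ 0.4984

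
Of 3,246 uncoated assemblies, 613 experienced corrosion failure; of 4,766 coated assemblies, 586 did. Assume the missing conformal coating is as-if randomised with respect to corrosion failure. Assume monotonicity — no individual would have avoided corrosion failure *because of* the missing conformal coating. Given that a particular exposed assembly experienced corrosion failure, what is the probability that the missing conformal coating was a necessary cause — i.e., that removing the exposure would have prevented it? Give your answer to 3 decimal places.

p₁ = P(outcome | exposed) = 613/3246 = 0.18885
p₀ = P(outcome | unexposed) = 586/4766 = 0.12295
Under exogeneity and monotonicity, PN = (p₁ − p₀) / p₁.
PN = (0.18885 − 0.12295) / 0.18885 = 0.065894 / 0.18885 ≈ 0.3489

PN ≈ 0.349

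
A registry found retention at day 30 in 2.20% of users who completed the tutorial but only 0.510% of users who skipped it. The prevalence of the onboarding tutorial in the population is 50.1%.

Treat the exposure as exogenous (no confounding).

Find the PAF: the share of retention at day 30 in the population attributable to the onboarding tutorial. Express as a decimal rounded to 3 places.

p₁ = 0.022, p₀ = 0.0051.
Overall risk P(Y=1) = π·p₁ + (1−π)·p₀ = 0.501×0.022 + 0.499×0.0051 = 0.013567.
Under exogeneity, PAF = [P(Y=1) − p₀] / P(Y=1).
PAF = (0.013567 − 0.0051) / 0.013567 ≈ 0.6241

PAF ≈ 0.624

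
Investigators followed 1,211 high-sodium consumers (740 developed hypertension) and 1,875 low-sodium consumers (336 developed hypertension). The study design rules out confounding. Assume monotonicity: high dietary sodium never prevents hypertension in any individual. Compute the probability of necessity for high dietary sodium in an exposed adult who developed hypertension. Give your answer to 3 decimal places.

p₁ = P(outcome | exposed) = 740/1211 = 0.61107
p₀ = P(outcome | unexposed) = 336/1875 = 0.1792
Under exogeneity and monotonicity, PN = (p₁ − p₀) / p₁.
PN = (0.61107 − 0.1792) / 0.61107 = 0.43187 / 0.61107 ≈ 0.7067

PN ≈ 0.707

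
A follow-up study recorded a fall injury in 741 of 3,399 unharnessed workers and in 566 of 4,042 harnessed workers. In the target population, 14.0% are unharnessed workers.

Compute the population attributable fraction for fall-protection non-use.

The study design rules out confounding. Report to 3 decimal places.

p₁ = P(outcome | exposed) = 741/3399 = 0.21801
p₀ = P(outcome | unexposed) = 566/4042 = 0.14003
Overall risk P(Y=1) = π·p₁ + (1−π)·p₀ = 0.14×0.21801 + 0.86×0.14003 = 0.15095.
Under exogeneity, PAF = [P(Y=1) − p₀] / P(Y=1).
PAF = (0.15095 − 0.14003) / 0.15095 ≈ 0.0723

PAF ≈ 0.072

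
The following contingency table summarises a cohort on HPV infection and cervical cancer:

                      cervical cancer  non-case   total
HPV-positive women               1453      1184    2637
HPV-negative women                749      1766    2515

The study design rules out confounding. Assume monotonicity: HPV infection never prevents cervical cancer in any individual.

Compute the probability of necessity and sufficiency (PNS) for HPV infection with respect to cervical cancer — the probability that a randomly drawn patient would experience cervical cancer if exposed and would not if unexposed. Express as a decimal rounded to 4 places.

p₁ = P(outcome | exposed) = 1453/2637 = 0.551
p₀ = P(outcome | unexposed) = 749/2515 = 0.29781
Under exogeneity and monotonicity, PNS = p₁ − p₀.
PNS = 0.551 − 0.29781 = 0.25319

PNS ≈ 0.2532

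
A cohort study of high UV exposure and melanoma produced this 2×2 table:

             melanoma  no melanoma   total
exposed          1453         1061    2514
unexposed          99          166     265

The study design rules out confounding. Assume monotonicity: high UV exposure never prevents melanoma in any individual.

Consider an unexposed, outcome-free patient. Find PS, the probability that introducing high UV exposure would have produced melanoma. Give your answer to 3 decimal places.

PS ≈ 0.326

p₁ = P(outcome | exposed) = 1453/2514 = 0.57796
p₀ = P(outcome | unexposed) = 99/265 = 0.37358
Under exogeneity and monotonicity, PS = (p₁ − p₀) / (1 − p₀).
PS = (0.57796 − 0.37358) / (1 − 0.37358) = 0.20438 / 0.62642 ≈ 0.3263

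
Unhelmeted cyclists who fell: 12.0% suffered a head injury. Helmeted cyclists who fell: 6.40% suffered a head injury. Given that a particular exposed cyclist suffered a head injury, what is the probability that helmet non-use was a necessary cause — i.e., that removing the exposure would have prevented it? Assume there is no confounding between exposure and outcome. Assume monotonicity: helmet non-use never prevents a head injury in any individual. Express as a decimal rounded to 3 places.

p₁ = 0.12, p₀ = 0.064.
Under exogeneity and monotonicity, PN = (p₁ − p₀) / p₁.
PN = (0.12 − 0.064) / 0.12 = 0.056 / 0.12 ≈ 0.4667

PN ≈ 0.467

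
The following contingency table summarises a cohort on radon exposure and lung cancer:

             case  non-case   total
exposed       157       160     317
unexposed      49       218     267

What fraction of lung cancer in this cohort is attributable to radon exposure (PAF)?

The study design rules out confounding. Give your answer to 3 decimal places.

PAF ≈ 0.480

p₁ = P(outcome | exposed) = 157/317 = 0.49527
p₀ = P(outcome | unexposed) = 49/267 = 0.18352
Exposure prevalence π = 317/584 = 0.54281; overall risk P(Y=1) = 0.35274.
Under exogeneity, PAF = [P(Y=1) − p₀]/P(Y=1).
PAF = (0.35274 − 0.18352) / 0.35274 ≈ 0.4797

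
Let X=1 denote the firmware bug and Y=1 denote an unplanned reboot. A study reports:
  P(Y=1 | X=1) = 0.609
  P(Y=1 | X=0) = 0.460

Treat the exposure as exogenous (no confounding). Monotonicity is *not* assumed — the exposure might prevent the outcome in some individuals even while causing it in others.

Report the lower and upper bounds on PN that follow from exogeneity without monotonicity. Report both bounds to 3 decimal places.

0.245 ≤ PN ≤ 0.887

Let p₁ = 0.609, p₀ = 0.46.
Under exogeneity alone the bounds on PN are max{0,(p₁−p₀)/p₁} ≤ PN ≤ min{1,(1−p₀)/p₁}.
  lower = (p₁ − p₀)/p₁ = 0.149 / 0.609 ≈ 0.2447
  upper = min{1, (1 − p₀)/p₁} = 0.54 / 0.609 ≈ 0.8867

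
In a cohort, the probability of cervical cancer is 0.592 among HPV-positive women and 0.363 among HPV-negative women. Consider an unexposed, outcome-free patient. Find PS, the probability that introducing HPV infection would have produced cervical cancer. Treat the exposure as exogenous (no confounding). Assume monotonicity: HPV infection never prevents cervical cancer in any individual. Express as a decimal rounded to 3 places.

PS ≈ 0.359

Let p₁ = 0.592, p₀ = 0.363.
Under exogeneity and monotonicity, PS = (p₁ − p₀) / (1 − p₀).
PS = (0.592 − 0.363) / (1 − 0.363) = 0.229 / 0.637 ≈ 0.3595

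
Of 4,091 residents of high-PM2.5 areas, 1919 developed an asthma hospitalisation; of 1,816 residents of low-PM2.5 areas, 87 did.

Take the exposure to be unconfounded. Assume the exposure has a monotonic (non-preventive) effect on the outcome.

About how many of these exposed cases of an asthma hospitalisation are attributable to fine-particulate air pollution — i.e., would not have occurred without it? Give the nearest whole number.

about 1723 cases

p₁ = P(outcome | exposed) = 1919/4091 = 0.46908
p₀ = P(outcome | unexposed) = 87/1816 = 0.047907
PN = (p₁ − p₀)/p₁ = (0.46908 − 0.047907) / 0.46908 ≈ 0.89787.
Attributable cases ≈ PN × (exposed cases) = 0.89787 × 1919 ≈ 1723.01.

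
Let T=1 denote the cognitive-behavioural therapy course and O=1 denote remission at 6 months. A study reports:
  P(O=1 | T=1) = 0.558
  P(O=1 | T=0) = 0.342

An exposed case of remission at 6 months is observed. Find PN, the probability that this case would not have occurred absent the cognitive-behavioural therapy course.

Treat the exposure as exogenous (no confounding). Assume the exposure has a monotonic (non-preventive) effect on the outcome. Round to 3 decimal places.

PN ≈ 0.387

Let p₁ = 0.558, p₀ = 0.342.
Under exogeneity and monotonicity, PN = (p₁ − p₀) / p₁.
PN = (0.558 − 0.342) / 0.558 = 0.216 / 0.558 ≈ 0.3871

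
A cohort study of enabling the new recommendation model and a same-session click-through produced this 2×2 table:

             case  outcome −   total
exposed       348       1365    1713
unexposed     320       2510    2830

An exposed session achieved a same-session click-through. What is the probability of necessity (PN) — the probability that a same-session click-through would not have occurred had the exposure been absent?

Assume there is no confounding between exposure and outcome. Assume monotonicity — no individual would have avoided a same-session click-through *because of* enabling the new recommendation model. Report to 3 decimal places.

PN ≈ 0.443

p₁ = P(outcome | exposed) = 348/1713 = 0.20315
p₀ = P(outcome | unexposed) = 320/2830 = 0.11307
Under exogeneity and monotonicity, PN = (p₁ − p₀)/p₁.
PN = (0.20315 − 0.11307) / 0.20315 ≈ 0.4434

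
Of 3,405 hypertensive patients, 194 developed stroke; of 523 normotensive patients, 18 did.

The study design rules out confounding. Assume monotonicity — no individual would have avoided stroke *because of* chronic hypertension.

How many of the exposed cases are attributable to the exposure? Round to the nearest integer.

about 77 cases

p₁ = P(outcome | exposed) = 194/3405 = 0.056975
p₀ = P(outcome | unexposed) = 18/523 = 0.034417
PN = (p₁ − p₀)/p₁ = (0.056975 − 0.034417) / 0.056975 ≈ 0.39593.
Attributable cases ≈ PN × (exposed cases) = 0.39593 × 194 ≈ 76.81.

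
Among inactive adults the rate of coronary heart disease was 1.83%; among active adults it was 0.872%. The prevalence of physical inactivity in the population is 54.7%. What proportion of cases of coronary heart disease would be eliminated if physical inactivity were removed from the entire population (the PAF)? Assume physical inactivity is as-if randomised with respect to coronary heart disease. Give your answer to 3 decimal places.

p₁ = 0.0183, p₀ = 0.00872.
Overall risk P(Y=1) = π·p₁ + (1−π)·p₀ = 0.547×0.0183 + 0.453×0.00872 = 0.01396.
Under exogeneity, PAF = [P(Y=1) − p₀] / P(Y=1).
PAF = (0.01396 − 0.00872) / 0.01396 ≈ 0.3754

PAF ≈ 0.375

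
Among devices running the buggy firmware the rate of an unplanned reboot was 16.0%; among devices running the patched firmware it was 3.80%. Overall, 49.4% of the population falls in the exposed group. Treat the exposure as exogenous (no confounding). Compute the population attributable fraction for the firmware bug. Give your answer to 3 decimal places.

p₁ = 0.16, p₀ = 0.038.
Overall risk P(Y=1) = π·p₁ + (1−π)·p₀ = 0.494×0.16 + 0.506×0.038 = 0.098268.
Under exogeneity, PAF = [P(Y=1) − p₀] / P(Y=1).
PAF = (0.098268 − 0.038) / 0.098268 ≈ 0.6133

PAF ≈ 0.613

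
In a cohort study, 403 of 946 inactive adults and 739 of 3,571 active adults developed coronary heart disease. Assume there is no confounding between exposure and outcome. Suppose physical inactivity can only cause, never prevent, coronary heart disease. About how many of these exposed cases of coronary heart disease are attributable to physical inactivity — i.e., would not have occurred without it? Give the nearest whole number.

about 207 cases

p₁ = P(outcome | exposed) = 403/946 = 0.426
p₀ = P(outcome | unexposed) = 739/3571 = 0.20694
PN = (p₁ − p₀)/p₁ = (0.426 − 0.20694) / 0.426 ≈ 0.51422.
Attributable cases ≈ PN × (exposed cases) = 0.51422 × 403 ≈ 207.23.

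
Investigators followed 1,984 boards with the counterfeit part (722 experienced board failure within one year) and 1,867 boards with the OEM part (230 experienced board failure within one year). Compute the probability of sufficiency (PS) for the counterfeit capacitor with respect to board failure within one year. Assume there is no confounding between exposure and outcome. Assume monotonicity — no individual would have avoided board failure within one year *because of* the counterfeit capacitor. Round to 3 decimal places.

p₁ = P(outcome | exposed) = 722/1984 = 0.36391
p₀ = P(outcome | unexposed) = 230/1867 = 0.12319
Under exogeneity and monotonicity, PS = (p₁ − p₀) / (1 − p₀).
PS = (0.36391 − 0.12319) / (1 − 0.12319) = 0.24072 / 0.87681 ≈ 0.2745

PS ≈ 0.275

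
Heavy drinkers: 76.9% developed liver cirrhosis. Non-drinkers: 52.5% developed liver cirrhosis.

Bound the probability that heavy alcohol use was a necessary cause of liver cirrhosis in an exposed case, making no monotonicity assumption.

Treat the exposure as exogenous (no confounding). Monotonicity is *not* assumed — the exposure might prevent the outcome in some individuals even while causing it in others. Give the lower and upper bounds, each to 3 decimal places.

0.317 ≤ PN ≤ 0.618

p₁ = 0.769, p₀ = 0.525.
Under exogeneity alone the bounds on PN are max{0,(p₁−p₀)/p₁} ≤ PN ≤ min{1,(1−p₀)/p₁}.
  lower = (p₁ − p₀)/p₁ = 0.244 / 0.769 ≈ 0.3173
  upper = min{1, (1 − p₀)/p₁} = 0.475 / 0.769 ≈ 0.6177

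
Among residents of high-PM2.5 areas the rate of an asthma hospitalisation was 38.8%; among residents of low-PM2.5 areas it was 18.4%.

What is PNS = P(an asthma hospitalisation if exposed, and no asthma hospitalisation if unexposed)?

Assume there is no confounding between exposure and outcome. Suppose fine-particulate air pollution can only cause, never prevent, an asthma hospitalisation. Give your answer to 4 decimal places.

p₁ = 0.388, p₀ = 0.184.
Under exogeneity and monotonicity, PNS = p₁ − p₀.
PNS = 0.388 − 0.184 = 0.204

PNS ≈ 0.2040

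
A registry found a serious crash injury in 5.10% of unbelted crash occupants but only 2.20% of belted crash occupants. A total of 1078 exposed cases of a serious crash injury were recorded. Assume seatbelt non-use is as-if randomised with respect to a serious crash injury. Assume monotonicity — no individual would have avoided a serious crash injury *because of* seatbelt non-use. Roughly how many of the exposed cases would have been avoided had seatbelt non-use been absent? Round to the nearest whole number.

about 613 cases

p₁ = 0.051, p₀ = 0.022.
PN = (p₁ − p₀)/p₁ = (0.051 − 0.022) / 0.051 ≈ 0.56863.
Attributable cases ≈ PN × (exposed cases) = 0.56863 × 1078 ≈ 612.98.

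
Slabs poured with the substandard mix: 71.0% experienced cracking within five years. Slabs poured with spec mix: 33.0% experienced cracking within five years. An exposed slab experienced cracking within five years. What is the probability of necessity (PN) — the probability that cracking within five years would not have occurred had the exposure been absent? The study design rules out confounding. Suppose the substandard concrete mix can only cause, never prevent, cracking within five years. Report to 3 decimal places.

p₁ = 0.71, p₀ = 0.33.
Under exogeneity and monotonicity, PN = (p₁ − p₀) / p₁.
PN = (0.71 − 0.33) / 0.71 = 0.38 / 0.71 ≈ 0.5352

PN ≈ 0.535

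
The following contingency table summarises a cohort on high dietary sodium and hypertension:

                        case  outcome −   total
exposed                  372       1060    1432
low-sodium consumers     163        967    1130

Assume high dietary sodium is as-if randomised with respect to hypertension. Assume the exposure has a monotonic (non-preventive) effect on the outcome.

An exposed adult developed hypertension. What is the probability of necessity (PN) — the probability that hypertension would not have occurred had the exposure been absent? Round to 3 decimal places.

PN ≈ 0.445

p₁ = P(outcome | exposed) = 372/1432 = 0.25978
p₀ = P(outcome | unexposed) = 163/1130 = 0.14425
Under exogeneity and monotonicity, PN = (p₁ − p₀)/p₁.
PN = (0.25978 − 0.14425) / 0.25978 ≈ 0.4447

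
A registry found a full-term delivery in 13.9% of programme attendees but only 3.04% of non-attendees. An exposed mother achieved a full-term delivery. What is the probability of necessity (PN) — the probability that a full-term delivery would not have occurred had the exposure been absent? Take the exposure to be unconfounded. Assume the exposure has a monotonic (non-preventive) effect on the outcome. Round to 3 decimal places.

p₁ = 0.139, p₀ = 0.0304.
Under exogeneity and monotonicity, PN = (p₁ − p₀) / p₁.
PN = (0.139 − 0.0304) / 0.139 = 0.1086 / 0.139 ≈ 0.7813

PN ≈ 0.781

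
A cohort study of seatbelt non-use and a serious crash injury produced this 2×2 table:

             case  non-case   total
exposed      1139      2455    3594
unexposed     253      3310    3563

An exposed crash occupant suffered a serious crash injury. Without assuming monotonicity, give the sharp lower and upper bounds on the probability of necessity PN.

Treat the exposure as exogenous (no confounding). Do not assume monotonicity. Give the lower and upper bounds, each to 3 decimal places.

p₁ = P(outcome | exposed) = 1139/3594 = 0.31692
p₀ = P(outcome | unexposed) = 253/3563 = 0.071008
Under exogeneity alone the bounds on PN are max{0,(p₁−p₀)/p₁} ≤ PN ≤ min{1,(1−p₀)/p₁}.
  lower = (p₁ − p₀)/p₁ = 0.24591 / 0.31692 ≈ 0.7759
  upper = min{1, (1 − p₀)/p₁} = 0.92899 / 0.31692 ≈ 2.9313 → capped at 1

0.776 ≤ PN ≤ 1.000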